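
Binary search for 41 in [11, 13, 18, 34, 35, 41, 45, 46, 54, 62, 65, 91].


Step 1: lo=0, hi=11, mid=5, val=41

Found at index 5


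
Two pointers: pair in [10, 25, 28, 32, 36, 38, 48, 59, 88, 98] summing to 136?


lo=0(10)+hi=9(98)=108
lo=1(25)+hi=9(98)=123
lo=2(28)+hi=9(98)=126
lo=3(32)+hi=9(98)=130
lo=4(36)+hi=9(98)=134
lo=5(38)+hi=9(98)=136

Yes: 38+98=136


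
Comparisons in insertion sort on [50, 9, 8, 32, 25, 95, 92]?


Algorithm: insertion sort
Input: [50, 9, 8, 32, 25, 95, 92]
Sorted: [8, 9, 25, 32, 50, 92, 95]

11


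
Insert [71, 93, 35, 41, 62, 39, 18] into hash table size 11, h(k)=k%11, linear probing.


Insert 71: h=5 -> slot 5
Insert 93: h=5, 1 probes -> slot 6
Insert 35: h=2 -> slot 2
Insert 41: h=8 -> slot 8
Insert 62: h=7 -> slot 7
Insert 39: h=6, 3 probes -> slot 9
Insert 18: h=7, 3 probes -> slot 10

Table: [None, None, 35, None, None, 71, 93, 62, 41, 39, 18]


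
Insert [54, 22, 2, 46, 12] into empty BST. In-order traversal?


Insert 54: root
Insert 22: L from 54
Insert 2: L from 54 -> L from 22
Insert 46: L from 54 -> R from 22
Insert 12: L from 54 -> L from 22 -> R from 2

In-order: [2, 12, 22, 46, 54]


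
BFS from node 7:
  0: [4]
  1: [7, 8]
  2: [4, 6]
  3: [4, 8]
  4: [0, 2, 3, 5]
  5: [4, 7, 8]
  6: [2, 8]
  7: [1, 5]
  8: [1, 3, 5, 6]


Visit 7, enqueue [1, 5]
Visit 1, enqueue [8]
Visit 5, enqueue [4]
Visit 8, enqueue [3, 6]
Visit 4, enqueue [0, 2]
Visit 3, enqueue []
Visit 6, enqueue []
Visit 0, enqueue []
Visit 2, enqueue []

BFS order: [7, 1, 5, 8, 4, 3, 6, 0, 2]


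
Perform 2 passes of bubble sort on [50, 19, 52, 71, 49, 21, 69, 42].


Initial: [50, 19, 52, 71, 49, 21, 69, 42]
Pass 1: [19, 50, 52, 49, 21, 69, 42, 71] (5 swaps)
Pass 2: [19, 50, 49, 21, 52, 42, 69, 71] (3 swaps)

After 2 passes: [19, 50, 49, 21, 52, 42, 69, 71]


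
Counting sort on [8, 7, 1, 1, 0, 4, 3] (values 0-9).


Input: [8, 7, 1, 1, 0, 4, 3]
Counts: [1, 2, 0, 1, 1, 0, 0, 1, 1, 0]

Sorted: [0, 1, 1, 3, 4, 7, 8]


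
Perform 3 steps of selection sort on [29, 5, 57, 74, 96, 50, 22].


Initial: [29, 5, 57, 74, 96, 50, 22]
Step 1: min=5 at 1
  Swap: [5, 29, 57, 74, 96, 50, 22]
Step 2: min=22 at 6
  Swap: [5, 22, 57, 74, 96, 50, 29]
Step 3: min=29 at 6
  Swap: [5, 22, 29, 74, 96, 50, 57]

After 3 steps: [5, 22, 29, 74, 96, 50, 57]


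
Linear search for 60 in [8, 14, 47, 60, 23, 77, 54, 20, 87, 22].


i=0: 8!=60
i=1: 14!=60
i=2: 47!=60
i=3: 60==60 found!

Found at 3, 4 comps


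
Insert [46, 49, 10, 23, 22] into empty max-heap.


Insert 46: [46]
Insert 49: [49, 46]
Insert 10: [49, 46, 10]
Insert 23: [49, 46, 10, 23]
Insert 22: [49, 46, 10, 23, 22]

Final heap: [49, 46, 10, 23, 22]


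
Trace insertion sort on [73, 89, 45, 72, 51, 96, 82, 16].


Initial: [73, 89, 45, 72, 51, 96, 82, 16]
Insert 89: [73, 89, 45, 72, 51, 96, 82, 16]
Insert 45: [45, 73, 89, 72, 51, 96, 82, 16]
Insert 72: [45, 72, 73, 89, 51, 96, 82, 16]
Insert 51: [45, 51, 72, 73, 89, 96, 82, 16]
Insert 96: [45, 51, 72, 73, 89, 96, 82, 16]
Insert 82: [45, 51, 72, 73, 82, 89, 96, 16]
Insert 16: [16, 45, 51, 72, 73, 82, 89, 96]

Sorted: [16, 45, 51, 72, 73, 82, 89, 96]


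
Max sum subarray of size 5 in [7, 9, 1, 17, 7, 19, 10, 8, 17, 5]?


[0:5]: 41
[1:6]: 53
[2:7]: 54
[3:8]: 61
[4:9]: 61
[5:10]: 59

Max: 61 at [3:8]


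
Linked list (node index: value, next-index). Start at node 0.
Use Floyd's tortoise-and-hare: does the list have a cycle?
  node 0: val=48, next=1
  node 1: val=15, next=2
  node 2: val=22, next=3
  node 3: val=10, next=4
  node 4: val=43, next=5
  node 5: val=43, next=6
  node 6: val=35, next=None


Floyd's tortoise (slow, +1) and hare (fast, +2):
  init: slow=0, fast=0
  step 1: slow=1, fast=2
  step 2: slow=2, fast=4
  step 3: slow=3, fast=6
  step 4: fast -> None, no cycle

Cycle: no


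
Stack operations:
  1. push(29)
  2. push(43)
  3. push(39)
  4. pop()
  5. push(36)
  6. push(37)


push(29) -> [29]
push(43) -> [29, 43]
push(39) -> [29, 43, 39]
pop()->39, [29, 43]
push(36) -> [29, 43, 36]
push(37) -> [29, 43, 36, 37]

Final stack: [29, 43, 36, 37]


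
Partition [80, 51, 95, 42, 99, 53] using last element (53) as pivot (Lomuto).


Pivot: 53
  51 <= 53: swap -> [51, 80, 95, 42, 99, 53]
  42 <= 53: swap -> [51, 42, 95, 80, 99, 53]
Place pivot at 2: [51, 42, 53, 80, 99, 95]

Partitioned: [51, 42, 53, 80, 99, 95]


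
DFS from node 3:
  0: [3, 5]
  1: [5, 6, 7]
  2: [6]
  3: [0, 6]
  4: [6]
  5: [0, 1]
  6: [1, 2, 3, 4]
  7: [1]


Visit 3, push [6, 0]
Visit 0, push [5]
Visit 5, push [1]
Visit 1, push [7, 6]
Visit 6, push [4, 2]
Visit 2, push []
Visit 4, push []
Visit 7, push []

DFS order: [3, 0, 5, 1, 6, 2, 4, 7]


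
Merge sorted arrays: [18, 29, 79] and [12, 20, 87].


Take 12 from B
Take 18 from A
Take 20 from B
Take 29 from A
Take 79 from A

Merged: [12, 18, 20, 29, 79, 87]


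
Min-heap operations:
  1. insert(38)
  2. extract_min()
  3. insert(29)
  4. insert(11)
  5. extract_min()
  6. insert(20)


insert(38) -> [38]
extract_min()->38, []
insert(29) -> [29]
insert(11) -> [11, 29]
extract_min()->11, [29]
insert(20) -> [20, 29]

Final heap: [20, 29]


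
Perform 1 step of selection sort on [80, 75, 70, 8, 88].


Initial: [80, 75, 70, 8, 88]
Step 1: min=8 at 3
  Swap: [8, 75, 70, 80, 88]

After 1 step: [8, 75, 70, 80, 88]


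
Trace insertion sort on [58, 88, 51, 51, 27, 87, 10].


Initial: [58, 88, 51, 51, 27, 87, 10]
Insert 88: [58, 88, 51, 51, 27, 87, 10]
Insert 51: [51, 58, 88, 51, 27, 87, 10]
Insert 51: [51, 51, 58, 88, 27, 87, 10]
Insert 27: [27, 51, 51, 58, 88, 87, 10]
Insert 87: [27, 51, 51, 58, 87, 88, 10]
Insert 10: [10, 27, 51, 51, 58, 87, 88]

Sorted: [10, 27, 51, 51, 58, 87, 88]


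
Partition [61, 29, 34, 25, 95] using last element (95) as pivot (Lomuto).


Pivot: 95
  61 <= 95: advance i (no swap)
  29 <= 95: advance i (no swap)
  34 <= 95: advance i (no swap)
  25 <= 95: advance i (no swap)
Place pivot at 4: [61, 29, 34, 25, 95]

Partitioned: [61, 29, 34, 25, 95]


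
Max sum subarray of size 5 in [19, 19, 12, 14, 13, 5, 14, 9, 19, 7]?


[0:5]: 77
[1:6]: 63
[2:7]: 58
[3:8]: 55
[4:9]: 60
[5:10]: 54

Max: 77 at [0:5]


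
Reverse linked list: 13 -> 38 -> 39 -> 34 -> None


Step 1: curr=13, set curr.next=prev(None) | reversed so far: 13
Step 2: curr=38, set curr.next=prev(13) | reversed so far: 38 -> 13
Step 3: curr=39, set curr.next=prev(38) | reversed so far: 39 -> 38 -> 13
Step 4: curr=34, set curr.next=prev(39) | reversed so far: 34 -> 39 -> 38 -> 13

34 -> 39 -> 38 -> 13 -> None


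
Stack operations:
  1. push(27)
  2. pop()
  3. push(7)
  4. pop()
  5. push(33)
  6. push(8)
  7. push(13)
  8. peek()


push(27) -> [27]
pop()->27, []
push(7) -> [7]
pop()->7, []
push(33) -> [33]
push(8) -> [33, 8]
push(13) -> [33, 8, 13]
peek()->13

Final stack: [33, 8, 13]


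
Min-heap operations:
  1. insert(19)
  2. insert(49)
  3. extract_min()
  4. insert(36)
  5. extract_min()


insert(19) -> [19]
insert(49) -> [19, 49]
extract_min()->19, [49]
insert(36) -> [36, 49]
extract_min()->36, [49]

Final heap: [49]


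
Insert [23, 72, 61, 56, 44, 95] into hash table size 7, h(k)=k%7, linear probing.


Insert 23: h=2 -> slot 2
Insert 72: h=2, 1 probes -> slot 3
Insert 61: h=5 -> slot 5
Insert 56: h=0 -> slot 0
Insert 44: h=2, 2 probes -> slot 4
Insert 95: h=4, 2 probes -> slot 6

Table: [56, None, 23, 72, 44, 61, 95]


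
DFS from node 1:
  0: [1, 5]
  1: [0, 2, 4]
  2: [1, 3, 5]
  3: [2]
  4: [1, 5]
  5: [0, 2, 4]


Visit 1, push [4, 2, 0]
Visit 0, push [5]
Visit 5, push [4, 2]
Visit 2, push [3]
Visit 3, push []
Visit 4, push []

DFS order: [1, 0, 5, 2, 3, 4]


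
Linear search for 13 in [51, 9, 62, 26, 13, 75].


i=0: 51!=13
i=1: 9!=13
i=2: 62!=13
i=3: 26!=13
i=4: 13==13 found!

Found at 4, 5 comps


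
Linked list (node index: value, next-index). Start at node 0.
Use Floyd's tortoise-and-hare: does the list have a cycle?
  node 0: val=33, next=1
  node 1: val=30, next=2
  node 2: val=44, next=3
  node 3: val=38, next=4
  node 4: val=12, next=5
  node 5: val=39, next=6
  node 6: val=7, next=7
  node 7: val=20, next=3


Floyd's tortoise (slow, +1) and hare (fast, +2):
  init: slow=0, fast=0
  step 1: slow=1, fast=2
  step 2: slow=2, fast=4
  step 3: slow=3, fast=6
  step 4: slow=4, fast=3
  step 5: slow=5, fast=5
  slow == fast at node 5: cycle detected

Cycle: yes


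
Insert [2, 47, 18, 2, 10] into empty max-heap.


Insert 2: [2]
Insert 47: [47, 2]
Insert 18: [47, 2, 18]
Insert 2: [47, 2, 18, 2]
Insert 10: [47, 10, 18, 2, 2]

Final heap: [47, 10, 18, 2, 2]


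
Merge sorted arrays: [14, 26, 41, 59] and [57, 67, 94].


Take 14 from A
Take 26 from A
Take 41 from A
Take 57 from B
Take 59 from A

Merged: [14, 26, 41, 57, 59, 67, 94]


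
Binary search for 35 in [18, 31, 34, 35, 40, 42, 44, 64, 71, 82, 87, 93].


Step 1: lo=0, hi=11, mid=5, val=42
Step 2: lo=0, hi=4, mid=2, val=34
Step 3: lo=3, hi=4, mid=3, val=35

Found at index 3


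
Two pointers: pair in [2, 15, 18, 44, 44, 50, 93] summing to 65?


lo=0(2)+hi=6(93)=95
lo=0(2)+hi=5(50)=52
lo=1(15)+hi=5(50)=65

Yes: 15+50=65


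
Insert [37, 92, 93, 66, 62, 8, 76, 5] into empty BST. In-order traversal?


Insert 37: root
Insert 92: R from 37
Insert 93: R from 37 -> R from 92
Insert 66: R from 37 -> L from 92
Insert 62: R from 37 -> L from 92 -> L from 66
Insert 8: L from 37
Insert 76: R from 37 -> L from 92 -> R from 66
Insert 5: L from 37 -> L from 8

In-order: [5, 8, 37, 62, 66, 76, 92, 93]


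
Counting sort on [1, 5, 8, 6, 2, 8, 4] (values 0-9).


Input: [1, 5, 8, 6, 2, 8, 4]
Counts: [0, 1, 1, 0, 1, 1, 1, 0, 2, 0]

Sorted: [1, 2, 4, 5, 6, 8, 8]


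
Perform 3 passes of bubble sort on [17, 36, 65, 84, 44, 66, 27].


Initial: [17, 36, 65, 84, 44, 66, 27]
Pass 1: [17, 36, 65, 44, 66, 27, 84] (3 swaps)
Pass 2: [17, 36, 44, 65, 27, 66, 84] (2 swaps)
Pass 3: [17, 36, 44, 27, 65, 66, 84] (1 swaps)

After 3 passes: [17, 36, 44, 27, 65, 66, 84]


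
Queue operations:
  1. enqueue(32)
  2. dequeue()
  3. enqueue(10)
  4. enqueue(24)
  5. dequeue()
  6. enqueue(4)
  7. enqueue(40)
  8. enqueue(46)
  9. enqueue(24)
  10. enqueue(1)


enqueue(32) -> [32]
dequeue()->32, []
enqueue(10) -> [10]
enqueue(24) -> [10, 24]
dequeue()->10, [24]
enqueue(4) -> [24, 4]
enqueue(40) -> [24, 4, 40]
enqueue(46) -> [24, 4, 40, 46]
enqueue(24) -> [24, 4, 40, 46, 24]
enqueue(1) -> [24, 4, 40, 46, 24, 1]

Final queue: [24, 4, 40, 46, 24, 1]


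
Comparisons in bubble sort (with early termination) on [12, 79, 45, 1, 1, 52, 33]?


Algorithm: bubble sort (with early termination)
Input: [12, 79, 45, 1, 1, 52, 33]
Sorted: [1, 1, 12, 33, 45, 52, 79]

18


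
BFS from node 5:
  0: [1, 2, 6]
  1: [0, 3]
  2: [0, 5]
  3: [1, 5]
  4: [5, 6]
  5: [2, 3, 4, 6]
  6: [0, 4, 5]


Visit 5, enqueue [2, 3, 4, 6]
Visit 2, enqueue [0]
Visit 3, enqueue [1]
Visit 4, enqueue []
Visit 6, enqueue []
Visit 0, enqueue []
Visit 1, enqueue []

BFS order: [5, 2, 3, 4, 6, 0, 1]


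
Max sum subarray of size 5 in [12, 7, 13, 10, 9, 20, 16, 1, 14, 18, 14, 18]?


[0:5]: 51
[1:6]: 59
[2:7]: 68
[3:8]: 56
[4:9]: 60
[5:10]: 69
[6:11]: 63
[7:12]: 65

Max: 69 at [5:10]


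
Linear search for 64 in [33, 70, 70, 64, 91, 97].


i=0: 33!=64
i=1: 70!=64
i=2: 70!=64
i=3: 64==64 found!

Found at 3, 4 comps


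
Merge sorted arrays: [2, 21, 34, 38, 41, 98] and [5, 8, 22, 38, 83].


Take 2 from A
Take 5 from B
Take 8 from B
Take 21 from A
Take 22 from B
Take 34 from A
Take 38 from A
Take 38 from B
Take 41 from A
Take 83 from B

Merged: [2, 5, 8, 21, 22, 34, 38, 38, 41, 83, 98]


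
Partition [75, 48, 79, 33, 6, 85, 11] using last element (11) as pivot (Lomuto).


Pivot: 11
  6 <= 11: swap -> [6, 48, 79, 33, 75, 85, 11]
Place pivot at 1: [6, 11, 79, 33, 75, 85, 48]

Partitioned: [6, 11, 79, 33, 75, 85, 48]


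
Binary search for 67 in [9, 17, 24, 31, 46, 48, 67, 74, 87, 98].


Step 1: lo=0, hi=9, mid=4, val=46
Step 2: lo=5, hi=9, mid=7, val=74
Step 3: lo=5, hi=6, mid=5, val=48
Step 4: lo=6, hi=6, mid=6, val=67

Found at index 6


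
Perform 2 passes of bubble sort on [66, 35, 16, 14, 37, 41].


Initial: [66, 35, 16, 14, 37, 41]
Pass 1: [35, 16, 14, 37, 41, 66] (5 swaps)
Pass 2: [16, 14, 35, 37, 41, 66] (2 swaps)

After 2 passes: [16, 14, 35, 37, 41, 66]


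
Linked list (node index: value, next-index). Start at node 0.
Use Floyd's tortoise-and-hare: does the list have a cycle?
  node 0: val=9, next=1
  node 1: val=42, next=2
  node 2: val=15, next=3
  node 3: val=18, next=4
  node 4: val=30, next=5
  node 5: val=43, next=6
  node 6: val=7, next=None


Floyd's tortoise (slow, +1) and hare (fast, +2):
  init: slow=0, fast=0
  step 1: slow=1, fast=2
  step 2: slow=2, fast=4
  step 3: slow=3, fast=6
  step 4: fast -> None, no cycle

Cycle: no


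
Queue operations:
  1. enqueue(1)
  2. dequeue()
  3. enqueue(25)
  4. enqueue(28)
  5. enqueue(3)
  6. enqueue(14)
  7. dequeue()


enqueue(1) -> [1]
dequeue()->1, []
enqueue(25) -> [25]
enqueue(28) -> [25, 28]
enqueue(3) -> [25, 28, 3]
enqueue(14) -> [25, 28, 3, 14]
dequeue()->25, [28, 3, 14]

Final queue: [28, 3, 14]


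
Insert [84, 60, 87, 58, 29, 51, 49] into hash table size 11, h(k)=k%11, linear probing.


Insert 84: h=7 -> slot 7
Insert 60: h=5 -> slot 5
Insert 87: h=10 -> slot 10
Insert 58: h=3 -> slot 3
Insert 29: h=7, 1 probes -> slot 8
Insert 51: h=7, 2 probes -> slot 9
Insert 49: h=5, 1 probes -> slot 6

Table: [None, None, None, 58, None, 60, 49, 84, 29, 51, 87]


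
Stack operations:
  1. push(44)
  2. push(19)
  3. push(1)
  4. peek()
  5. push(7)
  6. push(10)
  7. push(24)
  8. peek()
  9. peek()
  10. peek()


push(44) -> [44]
push(19) -> [44, 19]
push(1) -> [44, 19, 1]
peek()->1
push(7) -> [44, 19, 1, 7]
push(10) -> [44, 19, 1, 7, 10]
push(24) -> [44, 19, 1, 7, 10, 24]
peek()->24
peek()->24
peek()->24

Final stack: [44, 19, 1, 7, 10, 24]


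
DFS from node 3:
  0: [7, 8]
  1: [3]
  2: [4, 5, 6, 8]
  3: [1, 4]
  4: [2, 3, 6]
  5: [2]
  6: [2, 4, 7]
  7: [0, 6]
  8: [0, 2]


Visit 3, push [4, 1]
Visit 1, push []
Visit 4, push [6, 2]
Visit 2, push [8, 6, 5]
Visit 5, push []
Visit 6, push [7]
Visit 7, push [0]
Visit 0, push [8]
Visit 8, push []

DFS order: [3, 1, 4, 2, 5, 6, 7, 0, 8]


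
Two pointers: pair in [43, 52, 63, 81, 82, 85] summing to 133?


lo=0(43)+hi=5(85)=128
lo=1(52)+hi=5(85)=137
lo=1(52)+hi=4(82)=134
lo=1(52)+hi=3(81)=133

Yes: 52+81=133


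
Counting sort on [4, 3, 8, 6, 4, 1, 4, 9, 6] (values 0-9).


Input: [4, 3, 8, 6, 4, 1, 4, 9, 6]
Counts: [0, 1, 0, 1, 3, 0, 2, 0, 1, 1]

Sorted: [1, 3, 4, 4, 4, 6, 6, 8, 9]


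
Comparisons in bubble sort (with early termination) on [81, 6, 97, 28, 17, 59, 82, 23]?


Algorithm: bubble sort (with early termination)
Input: [81, 6, 97, 28, 17, 59, 82, 23]
Sorted: [6, 17, 23, 28, 59, 81, 82, 97]

27


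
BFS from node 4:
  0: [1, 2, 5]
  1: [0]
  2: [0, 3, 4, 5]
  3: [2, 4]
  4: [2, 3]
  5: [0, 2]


Visit 4, enqueue [2, 3]
Visit 2, enqueue [0, 5]
Visit 3, enqueue []
Visit 0, enqueue [1]
Visit 5, enqueue []
Visit 1, enqueue []

BFS order: [4, 2, 3, 0, 5, 1]


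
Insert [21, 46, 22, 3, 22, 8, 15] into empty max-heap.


Insert 21: [21]
Insert 46: [46, 21]
Insert 22: [46, 21, 22]
Insert 3: [46, 21, 22, 3]
Insert 22: [46, 22, 22, 3, 21]
Insert 8: [46, 22, 22, 3, 21, 8]
Insert 15: [46, 22, 22, 3, 21, 8, 15]

Final heap: [46, 22, 22, 3, 21, 8, 15]


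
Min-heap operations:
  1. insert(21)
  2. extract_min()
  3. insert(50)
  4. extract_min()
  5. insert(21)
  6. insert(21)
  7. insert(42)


insert(21) -> [21]
extract_min()->21, []
insert(50) -> [50]
extract_min()->50, []
insert(21) -> [21]
insert(21) -> [21, 21]
insert(42) -> [21, 21, 42]

Final heap: [21, 21, 42]


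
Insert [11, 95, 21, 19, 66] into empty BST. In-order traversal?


Insert 11: root
Insert 95: R from 11
Insert 21: R from 11 -> L from 95
Insert 19: R from 11 -> L from 95 -> L from 21
Insert 66: R from 11 -> L from 95 -> R from 21

In-order: [11, 19, 21, 66, 95]


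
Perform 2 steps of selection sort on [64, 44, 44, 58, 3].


Initial: [64, 44, 44, 58, 3]
Step 1: min=3 at 4
  Swap: [3, 44, 44, 58, 64]
Step 2: min=44 at 1
  Swap: [3, 44, 44, 58, 64]

After 2 steps: [3, 44, 44, 58, 64]


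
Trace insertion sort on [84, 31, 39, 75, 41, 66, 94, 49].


Initial: [84, 31, 39, 75, 41, 66, 94, 49]
Insert 31: [31, 84, 39, 75, 41, 66, 94, 49]
Insert 39: [31, 39, 84, 75, 41, 66, 94, 49]
Insert 75: [31, 39, 75, 84, 41, 66, 94, 49]
Insert 41: [31, 39, 41, 75, 84, 66, 94, 49]
Insert 66: [31, 39, 41, 66, 75, 84, 94, 49]
Insert 94: [31, 39, 41, 66, 75, 84, 94, 49]
Insert 49: [31, 39, 41, 49, 66, 75, 84, 94]

Sorted: [31, 39, 41, 49, 66, 75, 84, 94]


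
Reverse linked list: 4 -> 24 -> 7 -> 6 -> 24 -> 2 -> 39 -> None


Step 1: curr=4, set curr.next=prev(None) | reversed so far: 4
Step 2: curr=24, set curr.next=prev(4) | reversed so far: 24 -> 4
Step 3: curr=7, set curr.next=prev(24) | reversed so far: 7 -> 24 -> 4
Step 4: curr=6, set curr.next=prev(7) | reversed so far: 6 -> 7 -> 24 -> 4
Step 5: curr=24, set curr.next=prev(6) | reversed so far: 24 -> 6 -> 7 -> 24 -> 4
Step 6: curr=2, set curr.next=prev(24) | reversed so far: 2 -> 24 -> 6 -> 7 -> 24 -> 4
Step 7: curr=39, set curr.next=prev(2) | reversed so far: 39 -> 2 -> 24 -> 6 -> 7 -> 24 -> 4

39 -> 2 -> 24 -> 6 -> 7 -> 24 -> 4 -> None


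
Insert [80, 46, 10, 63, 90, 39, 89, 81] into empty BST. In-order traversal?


Insert 80: root
Insert 46: L from 80
Insert 10: L from 80 -> L from 46
Insert 63: L from 80 -> R from 46
Insert 90: R from 80
Insert 39: L from 80 -> L from 46 -> R from 10
Insert 89: R from 80 -> L from 90
Insert 81: R from 80 -> L from 90 -> L from 89

In-order: [10, 39, 46, 63, 80, 81, 89, 90]


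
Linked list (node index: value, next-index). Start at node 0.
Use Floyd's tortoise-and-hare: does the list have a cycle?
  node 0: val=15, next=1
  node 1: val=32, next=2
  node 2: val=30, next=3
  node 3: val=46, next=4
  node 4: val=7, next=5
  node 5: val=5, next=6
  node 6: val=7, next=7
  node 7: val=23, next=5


Floyd's tortoise (slow, +1) and hare (fast, +2):
  init: slow=0, fast=0
  step 1: slow=1, fast=2
  step 2: slow=2, fast=4
  step 3: slow=3, fast=6
  step 4: slow=4, fast=5
  step 5: slow=5, fast=7
  step 6: slow=6, fast=6
  slow == fast at node 6: cycle detected

Cycle: yes


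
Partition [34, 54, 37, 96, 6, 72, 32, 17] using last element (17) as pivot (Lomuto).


Pivot: 17
  6 <= 17: swap -> [6, 54, 37, 96, 34, 72, 32, 17]
Place pivot at 1: [6, 17, 37, 96, 34, 72, 32, 54]

Partitioned: [6, 17, 37, 96, 34, 72, 32, 54]


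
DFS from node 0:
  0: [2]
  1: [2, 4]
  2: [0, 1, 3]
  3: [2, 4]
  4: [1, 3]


Visit 0, push [2]
Visit 2, push [3, 1]
Visit 1, push [4]
Visit 4, push [3]
Visit 3, push []

DFS order: [0, 2, 1, 4, 3]


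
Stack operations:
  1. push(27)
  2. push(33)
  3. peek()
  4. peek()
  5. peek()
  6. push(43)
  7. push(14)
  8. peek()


push(27) -> [27]
push(33) -> [27, 33]
peek()->33
peek()->33
peek()->33
push(43) -> [27, 33, 43]
push(14) -> [27, 33, 43, 14]
peek()->14

Final stack: [27, 33, 43, 14]


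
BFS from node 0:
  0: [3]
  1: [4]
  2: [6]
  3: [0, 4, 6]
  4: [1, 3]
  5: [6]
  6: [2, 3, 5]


Visit 0, enqueue [3]
Visit 3, enqueue [4, 6]
Visit 4, enqueue [1]
Visit 6, enqueue [2, 5]
Visit 1, enqueue []
Visit 2, enqueue []
Visit 5, enqueue []

BFS order: [0, 3, 4, 6, 1, 2, 5]


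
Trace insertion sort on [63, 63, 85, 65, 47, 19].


Initial: [63, 63, 85, 65, 47, 19]
Insert 63: [63, 63, 85, 65, 47, 19]
Insert 85: [63, 63, 85, 65, 47, 19]
Insert 65: [63, 63, 65, 85, 47, 19]
Insert 47: [47, 63, 63, 65, 85, 19]
Insert 19: [19, 47, 63, 63, 65, 85]

Sorted: [19, 47, 63, 63, 65, 85]


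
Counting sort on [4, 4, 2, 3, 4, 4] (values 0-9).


Input: [4, 4, 2, 3, 4, 4]
Counts: [0, 0, 1, 1, 4, 0, 0, 0, 0, 0]

Sorted: [2, 3, 4, 4, 4, 4]


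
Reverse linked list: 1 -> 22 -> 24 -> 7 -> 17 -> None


Step 1: curr=1, set curr.next=prev(None) | reversed so far: 1
Step 2: curr=22, set curr.next=prev(1) | reversed so far: 22 -> 1
Step 3: curr=24, set curr.next=prev(22) | reversed so far: 24 -> 22 -> 1
Step 4: curr=7, set curr.next=prev(24) | reversed so far: 7 -> 24 -> 22 -> 1
Step 5: curr=17, set curr.next=prev(7) | reversed so far: 17 -> 7 -> 24 -> 22 -> 1

17 -> 7 -> 24 -> 22 -> 1 -> None


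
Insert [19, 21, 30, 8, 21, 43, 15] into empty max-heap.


Insert 19: [19]
Insert 21: [21, 19]
Insert 30: [30, 19, 21]
Insert 8: [30, 19, 21, 8]
Insert 21: [30, 21, 21, 8, 19]
Insert 43: [43, 21, 30, 8, 19, 21]
Insert 15: [43, 21, 30, 8, 19, 21, 15]

Final heap: [43, 21, 30, 8, 19, 21, 15]


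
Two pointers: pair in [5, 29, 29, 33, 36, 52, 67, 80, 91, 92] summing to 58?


lo=0(5)+hi=9(92)=97
lo=0(5)+hi=8(91)=96
lo=0(5)+hi=7(80)=85
lo=0(5)+hi=6(67)=72
lo=0(5)+hi=5(52)=57
lo=1(29)+hi=5(52)=81
lo=1(29)+hi=4(36)=65
lo=1(29)+hi=3(33)=62
lo=1(29)+hi=2(29)=58

Yes: 29+29=58


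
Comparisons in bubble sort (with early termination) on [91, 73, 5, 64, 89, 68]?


Algorithm: bubble sort (with early termination)
Input: [91, 73, 5, 64, 89, 68]
Sorted: [5, 64, 68, 73, 89, 91]

14


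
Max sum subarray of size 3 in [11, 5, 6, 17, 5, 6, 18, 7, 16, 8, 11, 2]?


[0:3]: 22
[1:4]: 28
[2:5]: 28
[3:6]: 28
[4:7]: 29
[5:8]: 31
[6:9]: 41
[7:10]: 31
[8:11]: 35
[9:12]: 21

Max: 41 at [6:9]


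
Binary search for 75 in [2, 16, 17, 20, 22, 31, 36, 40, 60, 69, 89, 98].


Step 1: lo=0, hi=11, mid=5, val=31
Step 2: lo=6, hi=11, mid=8, val=60
Step 3: lo=9, hi=11, mid=10, val=89
Step 4: lo=9, hi=9, mid=9, val=69

Not found


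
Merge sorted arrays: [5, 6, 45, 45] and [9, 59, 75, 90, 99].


Take 5 from A
Take 6 from A
Take 9 from B
Take 45 from A
Take 45 from A

Merged: [5, 6, 9, 45, 45, 59, 75, 90, 99]


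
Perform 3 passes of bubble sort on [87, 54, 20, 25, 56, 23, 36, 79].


Initial: [87, 54, 20, 25, 56, 23, 36, 79]
Pass 1: [54, 20, 25, 56, 23, 36, 79, 87] (7 swaps)
Pass 2: [20, 25, 54, 23, 36, 56, 79, 87] (4 swaps)
Pass 3: [20, 25, 23, 36, 54, 56, 79, 87] (2 swaps)

After 3 passes: [20, 25, 23, 36, 54, 56, 79, 87]


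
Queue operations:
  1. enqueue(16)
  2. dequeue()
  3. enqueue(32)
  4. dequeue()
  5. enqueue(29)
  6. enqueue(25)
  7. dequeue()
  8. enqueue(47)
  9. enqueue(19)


enqueue(16) -> [16]
dequeue()->16, []
enqueue(32) -> [32]
dequeue()->32, []
enqueue(29) -> [29]
enqueue(25) -> [29, 25]
dequeue()->29, [25]
enqueue(47) -> [25, 47]
enqueue(19) -> [25, 47, 19]

Final queue: [25, 47, 19]


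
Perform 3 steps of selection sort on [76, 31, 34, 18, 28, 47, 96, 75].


Initial: [76, 31, 34, 18, 28, 47, 96, 75]
Step 1: min=18 at 3
  Swap: [18, 31, 34, 76, 28, 47, 96, 75]
Step 2: min=28 at 4
  Swap: [18, 28, 34, 76, 31, 47, 96, 75]
Step 3: min=31 at 4
  Swap: [18, 28, 31, 76, 34, 47, 96, 75]

After 3 steps: [18, 28, 31, 76, 34, 47, 96, 75]


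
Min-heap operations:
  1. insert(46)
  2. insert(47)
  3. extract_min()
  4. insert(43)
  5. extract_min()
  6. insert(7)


insert(46) -> [46]
insert(47) -> [46, 47]
extract_min()->46, [47]
insert(43) -> [43, 47]
extract_min()->43, [47]
insert(7) -> [7, 47]

Final heap: [7, 47]


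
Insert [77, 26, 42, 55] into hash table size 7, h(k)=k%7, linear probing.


Insert 77: h=0 -> slot 0
Insert 26: h=5 -> slot 5
Insert 42: h=0, 1 probes -> slot 1
Insert 55: h=6 -> slot 6

Table: [77, 42, None, None, None, 26, 55]


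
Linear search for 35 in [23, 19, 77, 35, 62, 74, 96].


i=0: 23!=35
i=1: 19!=35
i=2: 77!=35
i=3: 35==35 found!

Found at 3, 4 comps


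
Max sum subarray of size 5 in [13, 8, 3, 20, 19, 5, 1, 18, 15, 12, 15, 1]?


[0:5]: 63
[1:6]: 55
[2:7]: 48
[3:8]: 63
[4:9]: 58
[5:10]: 51
[6:11]: 61
[7:12]: 61

Max: 63 at [0:5]


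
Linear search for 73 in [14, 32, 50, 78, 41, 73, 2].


i=0: 14!=73
i=1: 32!=73
i=2: 50!=73
i=3: 78!=73
i=4: 41!=73
i=5: 73==73 found!

Found at 5, 6 comps


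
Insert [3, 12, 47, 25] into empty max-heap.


Insert 3: [3]
Insert 12: [12, 3]
Insert 47: [47, 3, 12]
Insert 25: [47, 25, 12, 3]

Final heap: [47, 25, 12, 3]


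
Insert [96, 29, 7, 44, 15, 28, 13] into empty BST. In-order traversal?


Insert 96: root
Insert 29: L from 96
Insert 7: L from 96 -> L from 29
Insert 44: L from 96 -> R from 29
Insert 15: L from 96 -> L from 29 -> R from 7
Insert 28: L from 96 -> L from 29 -> R from 7 -> R from 15
Insert 13: L from 96 -> L from 29 -> R from 7 -> L from 15

In-order: [7, 13, 15, 28, 29, 44, 96]


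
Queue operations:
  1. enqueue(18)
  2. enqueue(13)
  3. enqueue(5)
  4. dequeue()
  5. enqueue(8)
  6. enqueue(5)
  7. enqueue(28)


enqueue(18) -> [18]
enqueue(13) -> [18, 13]
enqueue(5) -> [18, 13, 5]
dequeue()->18, [13, 5]
enqueue(8) -> [13, 5, 8]
enqueue(5) -> [13, 5, 8, 5]
enqueue(28) -> [13, 5, 8, 5, 28]

Final queue: [13, 5, 8, 5, 28]


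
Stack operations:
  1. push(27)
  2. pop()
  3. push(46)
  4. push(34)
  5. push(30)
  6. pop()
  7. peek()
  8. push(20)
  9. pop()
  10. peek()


push(27) -> [27]
pop()->27, []
push(46) -> [46]
push(34) -> [46, 34]
push(30) -> [46, 34, 30]
pop()->30, [46, 34]
peek()->34
push(20) -> [46, 34, 20]
pop()->20, [46, 34]
peek()->34

Final stack: [46, 34]


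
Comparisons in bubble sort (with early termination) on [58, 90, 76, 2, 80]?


Algorithm: bubble sort (with early termination)
Input: [58, 90, 76, 2, 80]
Sorted: [2, 58, 76, 80, 90]

10


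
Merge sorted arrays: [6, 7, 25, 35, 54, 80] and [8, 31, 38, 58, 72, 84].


Take 6 from A
Take 7 from A
Take 8 from B
Take 25 from A
Take 31 from B
Take 35 from A
Take 38 from B
Take 54 from A
Take 58 from B
Take 72 from B
Take 80 from A

Merged: [6, 7, 8, 25, 31, 35, 38, 54, 58, 72, 80, 84]


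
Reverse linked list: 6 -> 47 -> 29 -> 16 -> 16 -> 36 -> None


Step 1: curr=6, set curr.next=prev(None) | reversed so far: 6
Step 2: curr=47, set curr.next=prev(6) | reversed so far: 47 -> 6
Step 3: curr=29, set curr.next=prev(47) | reversed so far: 29 -> 47 -> 6
Step 4: curr=16, set curr.next=prev(29) | reversed so far: 16 -> 29 -> 47 -> 6
Step 5: curr=16, set curr.next=prev(16) | reversed so far: 16 -> 16 -> 29 -> 47 -> 6
Step 6: curr=36, set curr.next=prev(16) | reversed so far: 36 -> 16 -> 16 -> 29 -> 47 -> 6

36 -> 16 -> 16 -> 29 -> 47 -> 6 -> None


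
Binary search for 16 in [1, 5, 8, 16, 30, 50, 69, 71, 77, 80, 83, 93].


Step 1: lo=0, hi=11, mid=5, val=50
Step 2: lo=0, hi=4, mid=2, val=8
Step 3: lo=3, hi=4, mid=3, val=16

Found at index 3


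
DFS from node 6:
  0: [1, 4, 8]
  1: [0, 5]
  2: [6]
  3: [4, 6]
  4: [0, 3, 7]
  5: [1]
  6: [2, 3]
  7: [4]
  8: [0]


Visit 6, push [3, 2]
Visit 2, push []
Visit 3, push [4]
Visit 4, push [7, 0]
Visit 0, push [8, 1]
Visit 1, push [5]
Visit 5, push []
Visit 8, push []
Visit 7, push []

DFS order: [6, 2, 3, 4, 0, 1, 5, 8, 7]


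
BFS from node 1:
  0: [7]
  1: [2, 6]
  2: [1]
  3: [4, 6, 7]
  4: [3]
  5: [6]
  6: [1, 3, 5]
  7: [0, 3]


Visit 1, enqueue [2, 6]
Visit 2, enqueue []
Visit 6, enqueue [3, 5]
Visit 3, enqueue [4, 7]
Visit 5, enqueue []
Visit 4, enqueue []
Visit 7, enqueue [0]
Visit 0, enqueue []

BFS order: [1, 2, 6, 3, 5, 4, 7, 0]


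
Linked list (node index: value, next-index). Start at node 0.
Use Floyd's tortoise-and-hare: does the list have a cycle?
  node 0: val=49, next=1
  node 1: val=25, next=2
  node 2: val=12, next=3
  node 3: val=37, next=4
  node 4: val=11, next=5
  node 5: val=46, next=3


Floyd's tortoise (slow, +1) and hare (fast, +2):
  init: slow=0, fast=0
  step 1: slow=1, fast=2
  step 2: slow=2, fast=4
  step 3: slow=3, fast=3
  slow == fast at node 3: cycle detected

Cycle: yes


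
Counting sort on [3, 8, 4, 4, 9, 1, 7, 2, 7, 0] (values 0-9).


Input: [3, 8, 4, 4, 9, 1, 7, 2, 7, 0]
Counts: [1, 1, 1, 1, 2, 0, 0, 2, 1, 1]

Sorted: [0, 1, 2, 3, 4, 4, 7, 7, 8, 9]


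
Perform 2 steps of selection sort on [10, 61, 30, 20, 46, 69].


Initial: [10, 61, 30, 20, 46, 69]
Step 1: min=10 at 0
  Swap: [10, 61, 30, 20, 46, 69]
Step 2: min=20 at 3
  Swap: [10, 20, 30, 61, 46, 69]

After 2 steps: [10, 20, 30, 61, 46, 69]


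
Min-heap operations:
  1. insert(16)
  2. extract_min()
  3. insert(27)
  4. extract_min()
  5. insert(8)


insert(16) -> [16]
extract_min()->16, []
insert(27) -> [27]
extract_min()->27, []
insert(8) -> [8]

Final heap: [8]


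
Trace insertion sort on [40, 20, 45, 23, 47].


Initial: [40, 20, 45, 23, 47]
Insert 20: [20, 40, 45, 23, 47]
Insert 45: [20, 40, 45, 23, 47]
Insert 23: [20, 23, 40, 45, 47]
Insert 47: [20, 23, 40, 45, 47]

Sorted: [20, 23, 40, 45, 47]


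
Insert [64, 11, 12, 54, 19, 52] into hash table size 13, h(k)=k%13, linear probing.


Insert 64: h=12 -> slot 12
Insert 11: h=11 -> slot 11
Insert 12: h=12, 1 probes -> slot 0
Insert 54: h=2 -> slot 2
Insert 19: h=6 -> slot 6
Insert 52: h=0, 1 probes -> slot 1

Table: [12, 52, 54, None, None, None, 19, None, None, None, None, 11, 64]


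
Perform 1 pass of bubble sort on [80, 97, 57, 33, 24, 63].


Initial: [80, 97, 57, 33, 24, 63]
Pass 1: [80, 57, 33, 24, 63, 97] (4 swaps)

After 1 pass: [80, 57, 33, 24, 63, 97]


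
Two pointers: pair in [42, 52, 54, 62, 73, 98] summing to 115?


lo=0(42)+hi=5(98)=140
lo=0(42)+hi=4(73)=115

Yes: 42+73=115


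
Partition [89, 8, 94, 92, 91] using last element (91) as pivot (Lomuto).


Pivot: 91
  89 <= 91: advance i (no swap)
  8 <= 91: advance i (no swap)
Place pivot at 2: [89, 8, 91, 92, 94]

Partitioned: [89, 8, 91, 92, 94]


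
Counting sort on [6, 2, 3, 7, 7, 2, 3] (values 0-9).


Input: [6, 2, 3, 7, 7, 2, 3]
Counts: [0, 0, 2, 2, 0, 0, 1, 2, 0, 0]

Sorted: [2, 2, 3, 3, 6, 7, 7]


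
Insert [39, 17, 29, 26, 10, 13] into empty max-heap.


Insert 39: [39]
Insert 17: [39, 17]
Insert 29: [39, 17, 29]
Insert 26: [39, 26, 29, 17]
Insert 10: [39, 26, 29, 17, 10]
Insert 13: [39, 26, 29, 17, 10, 13]

Final heap: [39, 26, 29, 17, 10, 13]


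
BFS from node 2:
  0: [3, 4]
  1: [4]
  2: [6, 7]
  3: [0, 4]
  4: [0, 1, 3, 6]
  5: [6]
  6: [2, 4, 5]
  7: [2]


Visit 2, enqueue [6, 7]
Visit 6, enqueue [4, 5]
Visit 7, enqueue []
Visit 4, enqueue [0, 1, 3]
Visit 5, enqueue []
Visit 0, enqueue []
Visit 1, enqueue []
Visit 3, enqueue []

BFS order: [2, 6, 7, 4, 5, 0, 1, 3]


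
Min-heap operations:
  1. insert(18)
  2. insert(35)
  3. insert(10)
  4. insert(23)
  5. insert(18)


insert(18) -> [18]
insert(35) -> [18, 35]
insert(10) -> [10, 35, 18]
insert(23) -> [10, 23, 18, 35]
insert(18) -> [10, 18, 18, 35, 23]

Final heap: [10, 18, 18, 35, 23]


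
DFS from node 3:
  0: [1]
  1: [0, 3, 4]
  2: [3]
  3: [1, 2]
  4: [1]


Visit 3, push [2, 1]
Visit 1, push [4, 0]
Visit 0, push []
Visit 4, push []
Visit 2, push []

DFS order: [3, 1, 0, 4, 2]


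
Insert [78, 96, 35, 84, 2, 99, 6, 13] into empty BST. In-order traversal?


Insert 78: root
Insert 96: R from 78
Insert 35: L from 78
Insert 84: R from 78 -> L from 96
Insert 2: L from 78 -> L from 35
Insert 99: R from 78 -> R from 96
Insert 6: L from 78 -> L from 35 -> R from 2
Insert 13: L from 78 -> L from 35 -> R from 2 -> R from 6

In-order: [2, 6, 13, 35, 78, 84, 96, 99]


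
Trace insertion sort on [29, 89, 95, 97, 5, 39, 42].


Initial: [29, 89, 95, 97, 5, 39, 42]
Insert 89: [29, 89, 95, 97, 5, 39, 42]
Insert 95: [29, 89, 95, 97, 5, 39, 42]
Insert 97: [29, 89, 95, 97, 5, 39, 42]
Insert 5: [5, 29, 89, 95, 97, 39, 42]
Insert 39: [5, 29, 39, 89, 95, 97, 42]
Insert 42: [5, 29, 39, 42, 89, 95, 97]

Sorted: [5, 29, 39, 42, 89, 95, 97]


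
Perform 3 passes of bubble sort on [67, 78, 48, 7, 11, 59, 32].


Initial: [67, 78, 48, 7, 11, 59, 32]
Pass 1: [67, 48, 7, 11, 59, 32, 78] (5 swaps)
Pass 2: [48, 7, 11, 59, 32, 67, 78] (5 swaps)
Pass 3: [7, 11, 48, 32, 59, 67, 78] (3 swaps)

After 3 passes: [7, 11, 48, 32, 59, 67, 78]


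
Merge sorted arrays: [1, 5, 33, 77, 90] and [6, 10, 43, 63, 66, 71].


Take 1 from A
Take 5 from A
Take 6 from B
Take 10 from B
Take 33 from A
Take 43 from B
Take 63 from B
Take 66 from B
Take 71 from B

Merged: [1, 5, 6, 10, 33, 43, 63, 66, 71, 77, 90]


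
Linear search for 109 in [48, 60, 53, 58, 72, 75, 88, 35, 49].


i=0: 48!=109
i=1: 60!=109
i=2: 53!=109
i=3: 58!=109
i=4: 72!=109
i=5: 75!=109
i=6: 88!=109
i=7: 35!=109
i=8: 49!=109

Not found, 9 comps


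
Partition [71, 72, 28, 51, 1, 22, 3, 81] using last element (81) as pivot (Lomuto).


Pivot: 81
  71 <= 81: advance i (no swap)
  72 <= 81: advance i (no swap)
  28 <= 81: advance i (no swap)
  51 <= 81: advance i (no swap)
  1 <= 81: advance i (no swap)
  22 <= 81: advance i (no swap)
  3 <= 81: advance i (no swap)
Place pivot at 7: [71, 72, 28, 51, 1, 22, 3, 81]

Partitioned: [71, 72, 28, 51, 1, 22, 3, 81]


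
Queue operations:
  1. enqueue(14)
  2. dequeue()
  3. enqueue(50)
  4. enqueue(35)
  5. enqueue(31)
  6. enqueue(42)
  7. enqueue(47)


enqueue(14) -> [14]
dequeue()->14, []
enqueue(50) -> [50]
enqueue(35) -> [50, 35]
enqueue(31) -> [50, 35, 31]
enqueue(42) -> [50, 35, 31, 42]
enqueue(47) -> [50, 35, 31, 42, 47]

Final queue: [50, 35, 31, 42, 47]


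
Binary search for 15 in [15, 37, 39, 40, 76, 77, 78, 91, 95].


Step 1: lo=0, hi=8, mid=4, val=76
Step 2: lo=0, hi=3, mid=1, val=37
Step 3: lo=0, hi=0, mid=0, val=15

Found at index 0


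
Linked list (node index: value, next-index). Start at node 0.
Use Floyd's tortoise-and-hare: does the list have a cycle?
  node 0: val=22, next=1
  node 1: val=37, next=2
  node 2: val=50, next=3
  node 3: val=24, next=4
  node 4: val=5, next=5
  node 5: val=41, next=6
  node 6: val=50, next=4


Floyd's tortoise (slow, +1) and hare (fast, +2):
  init: slow=0, fast=0
  step 1: slow=1, fast=2
  step 2: slow=2, fast=4
  step 3: slow=3, fast=6
  step 4: slow=4, fast=5
  step 5: slow=5, fast=4
  step 6: slow=6, fast=6
  slow == fast at node 6: cycle detected

Cycle: yes


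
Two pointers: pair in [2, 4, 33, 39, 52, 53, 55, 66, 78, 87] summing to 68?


lo=0(2)+hi=9(87)=89
lo=0(2)+hi=8(78)=80
lo=0(2)+hi=7(66)=68

Yes: 2+66=68


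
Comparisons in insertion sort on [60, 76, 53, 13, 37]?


Algorithm: insertion sort
Input: [60, 76, 53, 13, 37]
Sorted: [13, 37, 53, 60, 76]

10


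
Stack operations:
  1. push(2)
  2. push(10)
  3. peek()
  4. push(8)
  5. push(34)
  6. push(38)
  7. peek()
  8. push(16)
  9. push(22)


push(2) -> [2]
push(10) -> [2, 10]
peek()->10
push(8) -> [2, 10, 8]
push(34) -> [2, 10, 8, 34]
push(38) -> [2, 10, 8, 34, 38]
peek()->38
push(16) -> [2, 10, 8, 34, 38, 16]
push(22) -> [2, 10, 8, 34, 38, 16, 22]

Final stack: [2, 10, 8, 34, 38, 16, 22]


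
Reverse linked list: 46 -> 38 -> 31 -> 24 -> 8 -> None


Step 1: curr=46, set curr.next=prev(None) | reversed so far: 46
Step 2: curr=38, set curr.next=prev(46) | reversed so far: 38 -> 46
Step 3: curr=31, set curr.next=prev(38) | reversed so far: 31 -> 38 -> 46
Step 4: curr=24, set curr.next=prev(31) | reversed so far: 24 -> 31 -> 38 -> 46
Step 5: curr=8, set curr.next=prev(24) | reversed so far: 8 -> 24 -> 31 -> 38 -> 46

8 -> 24 -> 31 -> 38 -> 46 -> None


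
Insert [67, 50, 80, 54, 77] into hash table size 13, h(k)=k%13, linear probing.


Insert 67: h=2 -> slot 2
Insert 50: h=11 -> slot 11
Insert 80: h=2, 1 probes -> slot 3
Insert 54: h=2, 2 probes -> slot 4
Insert 77: h=12 -> slot 12

Table: [None, None, 67, 80, 54, None, None, None, None, None, None, 50, 77]


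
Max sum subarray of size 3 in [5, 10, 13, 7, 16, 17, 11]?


[0:3]: 28
[1:4]: 30
[2:5]: 36
[3:6]: 40
[4:7]: 44

Max: 44 at [4:7]


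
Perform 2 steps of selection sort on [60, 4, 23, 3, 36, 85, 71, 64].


Initial: [60, 4, 23, 3, 36, 85, 71, 64]
Step 1: min=3 at 3
  Swap: [3, 4, 23, 60, 36, 85, 71, 64]
Step 2: min=4 at 1
  Swap: [3, 4, 23, 60, 36, 85, 71, 64]

After 2 steps: [3, 4, 23, 60, 36, 85, 71, 64]


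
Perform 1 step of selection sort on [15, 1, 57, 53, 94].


Initial: [15, 1, 57, 53, 94]
Step 1: min=1 at 1
  Swap: [1, 15, 57, 53, 94]

After 1 step: [1, 15, 57, 53, 94]


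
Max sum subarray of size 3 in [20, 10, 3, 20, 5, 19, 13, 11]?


[0:3]: 33
[1:4]: 33
[2:5]: 28
[3:6]: 44
[4:7]: 37
[5:8]: 43

Max: 44 at [3:6]


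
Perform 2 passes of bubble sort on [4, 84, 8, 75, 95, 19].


Initial: [4, 84, 8, 75, 95, 19]
Pass 1: [4, 8, 75, 84, 19, 95] (3 swaps)
Pass 2: [4, 8, 75, 19, 84, 95] (1 swaps)

After 2 passes: [4, 8, 75, 19, 84, 95]


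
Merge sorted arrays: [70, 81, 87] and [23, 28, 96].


Take 23 from B
Take 28 from B
Take 70 from A
Take 81 from A
Take 87 from A

Merged: [23, 28, 70, 81, 87, 96]


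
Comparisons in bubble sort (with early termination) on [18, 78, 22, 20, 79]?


Algorithm: bubble sort (with early termination)
Input: [18, 78, 22, 20, 79]
Sorted: [18, 20, 22, 78, 79]

9


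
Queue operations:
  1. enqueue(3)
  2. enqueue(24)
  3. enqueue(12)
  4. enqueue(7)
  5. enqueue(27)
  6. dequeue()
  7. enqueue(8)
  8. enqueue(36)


enqueue(3) -> [3]
enqueue(24) -> [3, 24]
enqueue(12) -> [3, 24, 12]
enqueue(7) -> [3, 24, 12, 7]
enqueue(27) -> [3, 24, 12, 7, 27]
dequeue()->3, [24, 12, 7, 27]
enqueue(8) -> [24, 12, 7, 27, 8]
enqueue(36) -> [24, 12, 7, 27, 8, 36]

Final queue: [24, 12, 7, 27, 8, 36]


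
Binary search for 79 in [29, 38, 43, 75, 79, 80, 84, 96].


Step 1: lo=0, hi=7, mid=3, val=75
Step 2: lo=4, hi=7, mid=5, val=80
Step 3: lo=4, hi=4, mid=4, val=79

Found at index 4


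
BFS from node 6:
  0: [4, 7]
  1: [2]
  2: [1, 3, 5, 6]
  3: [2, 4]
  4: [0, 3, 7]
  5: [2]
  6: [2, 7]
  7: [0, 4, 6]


Visit 6, enqueue [2, 7]
Visit 2, enqueue [1, 3, 5]
Visit 7, enqueue [0, 4]
Visit 1, enqueue []
Visit 3, enqueue []
Visit 5, enqueue []
Visit 0, enqueue []
Visit 4, enqueue []

BFS order: [6, 2, 7, 1, 3, 5, 0, 4]


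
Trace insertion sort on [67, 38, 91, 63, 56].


Initial: [67, 38, 91, 63, 56]
Insert 38: [38, 67, 91, 63, 56]
Insert 91: [38, 67, 91, 63, 56]
Insert 63: [38, 63, 67, 91, 56]
Insert 56: [38, 56, 63, 67, 91]

Sorted: [38, 56, 63, 67, 91]


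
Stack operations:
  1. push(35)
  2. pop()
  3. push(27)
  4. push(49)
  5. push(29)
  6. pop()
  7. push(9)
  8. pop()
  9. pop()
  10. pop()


push(35) -> [35]
pop()->35, []
push(27) -> [27]
push(49) -> [27, 49]
push(29) -> [27, 49, 29]
pop()->29, [27, 49]
push(9) -> [27, 49, 9]
pop()->9, [27, 49]
pop()->49, [27]
pop()->27, []

Final stack: []


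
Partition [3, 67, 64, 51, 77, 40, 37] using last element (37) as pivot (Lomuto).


Pivot: 37
  3 <= 37: advance i (no swap)
Place pivot at 1: [3, 37, 64, 51, 77, 40, 67]

Partitioned: [3, 37, 64, 51, 77, 40, 67]


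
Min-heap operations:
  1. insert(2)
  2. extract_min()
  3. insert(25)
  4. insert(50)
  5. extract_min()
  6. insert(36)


insert(2) -> [2]
extract_min()->2, []
insert(25) -> [25]
insert(50) -> [25, 50]
extract_min()->25, [50]
insert(36) -> [36, 50]

Final heap: [36, 50]


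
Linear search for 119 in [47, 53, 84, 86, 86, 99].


i=0: 47!=119
i=1: 53!=119
i=2: 84!=119
i=3: 86!=119
i=4: 86!=119
i=5: 99!=119

Not found, 6 comps


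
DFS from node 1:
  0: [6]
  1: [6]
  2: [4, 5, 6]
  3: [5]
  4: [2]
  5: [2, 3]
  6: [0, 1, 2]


Visit 1, push [6]
Visit 6, push [2, 0]
Visit 0, push []
Visit 2, push [5, 4]
Visit 4, push []
Visit 5, push [3]
Visit 3, push []

DFS order: [1, 6, 0, 2, 4, 5, 3]


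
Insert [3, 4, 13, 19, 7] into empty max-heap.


Insert 3: [3]
Insert 4: [4, 3]
Insert 13: [13, 3, 4]
Insert 19: [19, 13, 4, 3]
Insert 7: [19, 13, 4, 3, 7]

Final heap: [19, 13, 4, 3, 7]


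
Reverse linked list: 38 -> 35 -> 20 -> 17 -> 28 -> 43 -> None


Step 1: curr=38, set curr.next=prev(None) | reversed so far: 38
Step 2: curr=35, set curr.next=prev(38) | reversed so far: 35 -> 38
Step 3: curr=20, set curr.next=prev(35) | reversed so far: 20 -> 35 -> 38
Step 4: curr=17, set curr.next=prev(20) | reversed so far: 17 -> 20 -> 35 -> 38
Step 5: curr=28, set curr.next=prev(17) | reversed so far: 28 -> 17 -> 20 -> 35 -> 38
Step 6: curr=43, set curr.next=prev(28) | reversed so far: 43 -> 28 -> 17 -> 20 -> 35 -> 38

43 -> 28 -> 17 -> 20 -> 35 -> 38 -> None


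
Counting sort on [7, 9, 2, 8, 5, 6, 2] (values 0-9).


Input: [7, 9, 2, 8, 5, 6, 2]
Counts: [0, 0, 2, 0, 0, 1, 1, 1, 1, 1]

Sorted: [2, 2, 5, 6, 7, 8, 9]
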